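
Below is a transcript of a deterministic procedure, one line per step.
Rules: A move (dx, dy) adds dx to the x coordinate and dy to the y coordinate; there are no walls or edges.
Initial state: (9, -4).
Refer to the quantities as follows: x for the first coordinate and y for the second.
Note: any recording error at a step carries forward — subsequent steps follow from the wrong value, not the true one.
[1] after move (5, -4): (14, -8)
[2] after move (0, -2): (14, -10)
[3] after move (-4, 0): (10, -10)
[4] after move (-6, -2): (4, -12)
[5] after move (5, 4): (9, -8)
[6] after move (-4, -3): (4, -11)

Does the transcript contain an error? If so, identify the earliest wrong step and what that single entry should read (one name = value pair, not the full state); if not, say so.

Step 1: x = 9 + (5) = 14, y = -4 + (-4) = -8 — agrees with the transcript.
Step 2: x = 14 + (0) = 14, y = -8 + (-2) = -10 — exactly as logged.
Step 3: x = 14 + (-4) = 10, y = -10 + (0) = -10 — exactly as logged.
Step 4: x = 10 + (-6) = 4, y = -10 + (-2) = -12 — no discrepancy.
Step 5: x = 4 + (5) = 9, y = -12 + (4) = -8 — checks out.
Step 6: x = 9 + (-4) = 5, y = -8 + (-3) = -11 — the entry is off here.
Conclusion: step 6 carries the first error; the entry should be x = 5.

step 6, x = 5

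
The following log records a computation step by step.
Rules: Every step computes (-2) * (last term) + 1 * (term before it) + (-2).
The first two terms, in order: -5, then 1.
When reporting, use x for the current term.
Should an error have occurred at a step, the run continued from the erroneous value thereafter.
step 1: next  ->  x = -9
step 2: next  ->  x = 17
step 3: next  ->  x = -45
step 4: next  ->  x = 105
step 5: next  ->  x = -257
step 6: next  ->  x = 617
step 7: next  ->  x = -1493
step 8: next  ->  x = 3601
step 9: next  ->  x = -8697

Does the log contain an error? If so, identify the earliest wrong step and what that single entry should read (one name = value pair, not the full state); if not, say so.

no error

step 1: x = -2*(1) + (1)*(-5) + (-2) = -9 -> no discrepancy
step 2: x = -2*(-9) + (1)*(1) + (-2) = 17 -> consistent with the log
step 3: x = -2*(17) + (1)*(-9) + (-2) = -45 -> agrees with the log
step 4: x = -2*(-45) + (1)*(17) + (-2) = 105 -> same as recorded
step 5: x = -2*(105) + (1)*(-45) + (-2) = -257 -> in agreement
step 6: x = -2*(-257) + (1)*(105) + (-2) = 617 -> agrees with the log
step 7: x = -2*(617) + (1)*(-257) + (-2) = -1493 -> no discrepancy
step 8: x = -2*(-1493) + (1)*(617) + (-2) = 3601 -> agrees with the log
step 9: x = -2*(3601) + (1)*(-1493) + (-2) = -8697 -> verified
The recomputation confirms every line.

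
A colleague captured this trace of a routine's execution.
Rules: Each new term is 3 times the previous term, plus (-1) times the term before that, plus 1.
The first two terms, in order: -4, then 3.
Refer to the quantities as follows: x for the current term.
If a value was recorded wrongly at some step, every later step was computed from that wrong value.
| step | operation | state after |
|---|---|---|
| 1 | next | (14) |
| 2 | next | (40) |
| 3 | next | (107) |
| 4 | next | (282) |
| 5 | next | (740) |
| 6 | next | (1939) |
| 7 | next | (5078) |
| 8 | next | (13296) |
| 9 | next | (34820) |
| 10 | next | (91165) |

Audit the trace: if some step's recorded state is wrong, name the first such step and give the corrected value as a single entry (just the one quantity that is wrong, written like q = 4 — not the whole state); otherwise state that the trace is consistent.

step 9, x = 34811

Recomputing the run from the initial state:
step 1: x = 14
step 2: x = 40
step 3: x = 107
step 4: x = 282
step 5: x = 740
step 6: x = 1939
step 7: x = 5078
step 8: x = 13296
step 9: x = 34811
step 10: x = 91138
The first disagreement with the trace is at step 9, where the value should be x = 34811.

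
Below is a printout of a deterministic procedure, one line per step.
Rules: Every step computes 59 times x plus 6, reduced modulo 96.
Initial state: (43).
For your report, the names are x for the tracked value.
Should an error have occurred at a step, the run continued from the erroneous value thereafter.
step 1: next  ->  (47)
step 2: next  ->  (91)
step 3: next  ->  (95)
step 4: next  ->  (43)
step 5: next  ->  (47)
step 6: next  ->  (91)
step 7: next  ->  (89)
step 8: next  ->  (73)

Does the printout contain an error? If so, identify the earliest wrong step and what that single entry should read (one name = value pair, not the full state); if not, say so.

step 7, x = 95

Recomputing the run from the initial state:
step 1: x = 47
step 2: x = 91
step 3: x = 95
step 4: x = 43
step 5: x = 47
step 6: x = 91
step 7: x = 95
step 8: x = 43
The first disagreement with the printout is at step 7, where the value should be x = 95.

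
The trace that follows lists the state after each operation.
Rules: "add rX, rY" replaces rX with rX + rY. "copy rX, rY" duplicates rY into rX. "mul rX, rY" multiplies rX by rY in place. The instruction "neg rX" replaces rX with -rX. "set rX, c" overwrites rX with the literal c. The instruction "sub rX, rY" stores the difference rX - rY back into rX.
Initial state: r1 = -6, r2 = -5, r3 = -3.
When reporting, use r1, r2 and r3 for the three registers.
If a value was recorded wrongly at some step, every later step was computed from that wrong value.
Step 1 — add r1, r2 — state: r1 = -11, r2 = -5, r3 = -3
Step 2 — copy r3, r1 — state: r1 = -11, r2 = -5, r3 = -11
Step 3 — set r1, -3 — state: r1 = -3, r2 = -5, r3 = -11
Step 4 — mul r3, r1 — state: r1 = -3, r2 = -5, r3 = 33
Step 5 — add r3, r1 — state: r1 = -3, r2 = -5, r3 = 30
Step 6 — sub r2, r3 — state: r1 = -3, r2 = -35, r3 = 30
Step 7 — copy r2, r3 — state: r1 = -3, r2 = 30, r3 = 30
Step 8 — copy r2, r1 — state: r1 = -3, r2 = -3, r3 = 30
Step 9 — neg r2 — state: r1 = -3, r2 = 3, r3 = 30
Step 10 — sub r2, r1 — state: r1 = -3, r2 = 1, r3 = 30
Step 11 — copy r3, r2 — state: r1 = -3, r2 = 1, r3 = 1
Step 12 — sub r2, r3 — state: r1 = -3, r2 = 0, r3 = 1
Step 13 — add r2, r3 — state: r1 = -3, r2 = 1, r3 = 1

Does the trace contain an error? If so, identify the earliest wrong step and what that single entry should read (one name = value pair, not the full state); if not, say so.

step 10, r2 = 6

Recomputing the run from the initial state:
step 1: r1 = -11, r2 = -5, r3 = -3
step 2: r1 = -11, r2 = -5, r3 = -11
step 3: r1 = -3, r2 = -5, r3 = -11
step 4: r1 = -3, r2 = -5, r3 = 33
step 5: r1 = -3, r2 = -5, r3 = 30
step 6: r1 = -3, r2 = -35, r3 = 30
step 7: r1 = -3, r2 = 30, r3 = 30
step 8: r1 = -3, r2 = -3, r3 = 30
step 9: r1 = -3, r2 = 3, r3 = 30
step 10: r1 = -3, r2 = 6, r3 = 30
step 11: r1 = -3, r2 = 6, r3 = 6
step 12: r1 = -3, r2 = 0, r3 = 6
step 13: r1 = -3, r2 = 6, r3 = 6
The first disagreement with the trace is at step 10, where the value should be r2 = 6.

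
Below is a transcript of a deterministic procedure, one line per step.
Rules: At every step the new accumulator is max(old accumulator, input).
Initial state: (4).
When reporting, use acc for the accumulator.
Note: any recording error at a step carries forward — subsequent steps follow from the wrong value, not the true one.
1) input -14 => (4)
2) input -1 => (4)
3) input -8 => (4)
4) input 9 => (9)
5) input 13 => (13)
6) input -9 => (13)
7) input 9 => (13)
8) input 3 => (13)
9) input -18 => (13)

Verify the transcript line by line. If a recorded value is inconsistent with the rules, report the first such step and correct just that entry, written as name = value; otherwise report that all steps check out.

no error

Step 1: acc = max(4, -14) = 4 — confirmed correct.
Step 2: acc = max(4, -1) = 4 — same as recorded.
Step 3: acc = max(4, -8) = 4 — agrees with the transcript.
Step 4: acc = max(4, 9) = 9 — no discrepancy.
Step 5: acc = max(9, 13) = 13 — same as recorded.
Step 6: acc = max(13, -9) = 13 — no discrepancy.
Step 7: acc = max(13, 9) = 13 — agrees with the transcript.
Step 8: acc = max(13, 3) = 13 — same as recorded.
Step 9: acc = max(13, -18) = 13 — consistent with the transcript.
The recomputation confirms every line.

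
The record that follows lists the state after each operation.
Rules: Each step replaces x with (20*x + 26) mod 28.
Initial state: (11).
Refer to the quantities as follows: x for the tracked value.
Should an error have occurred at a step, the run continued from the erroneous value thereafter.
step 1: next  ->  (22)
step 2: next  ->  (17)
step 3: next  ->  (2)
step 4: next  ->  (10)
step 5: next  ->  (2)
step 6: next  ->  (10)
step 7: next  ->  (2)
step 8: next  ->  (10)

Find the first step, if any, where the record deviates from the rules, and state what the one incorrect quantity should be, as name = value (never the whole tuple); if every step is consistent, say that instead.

step 2, x = 18

step 1: x = (20*11 + 26) mod 28 = 22 -> checks out
step 2: x = (20*22 + 26) mod 28 = 18 -> this is not what the record shows
The audit stops at step 2: the recorded entry is wrong and should be x = 18.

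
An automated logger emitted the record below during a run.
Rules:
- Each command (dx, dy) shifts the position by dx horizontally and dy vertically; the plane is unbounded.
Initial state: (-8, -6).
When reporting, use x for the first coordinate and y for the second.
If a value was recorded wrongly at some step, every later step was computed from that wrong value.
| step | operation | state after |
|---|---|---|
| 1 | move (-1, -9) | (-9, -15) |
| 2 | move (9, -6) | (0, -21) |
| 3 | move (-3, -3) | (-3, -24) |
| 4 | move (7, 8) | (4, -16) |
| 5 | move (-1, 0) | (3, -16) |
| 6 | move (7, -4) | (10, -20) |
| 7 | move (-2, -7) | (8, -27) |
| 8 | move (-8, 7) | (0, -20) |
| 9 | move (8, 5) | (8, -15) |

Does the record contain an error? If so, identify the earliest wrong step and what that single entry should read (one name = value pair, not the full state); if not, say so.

no error

Step 1: x = -8 + (-1) = -9, y = -6 + (-9) = -15 — in agreement.
Step 2: x = -9 + (9) = 0, y = -15 + (-6) = -21 — same as recorded.
Step 3: x = 0 + (-3) = -3, y = -21 + (-3) = -24 — no discrepancy.
Step 4: x = -3 + (7) = 4, y = -24 + (8) = -16 — exactly as logged.
Step 5: x = 4 + (-1) = 3, y = -16 + (0) = -16 — agrees with the record.
Step 6: x = 3 + (7) = 10, y = -16 + (-4) = -20 — agrees with the record.
Step 7: x = 10 + (-2) = 8, y = -20 + (-7) = -27 — matches.
Step 8: x = 8 + (-8) = 0, y = -27 + (7) = -20 — same as recorded.
Step 9: x = 0 + (8) = 8, y = -20 + (5) = -15 — checks out.
Each recorded entry agrees with the recomputation.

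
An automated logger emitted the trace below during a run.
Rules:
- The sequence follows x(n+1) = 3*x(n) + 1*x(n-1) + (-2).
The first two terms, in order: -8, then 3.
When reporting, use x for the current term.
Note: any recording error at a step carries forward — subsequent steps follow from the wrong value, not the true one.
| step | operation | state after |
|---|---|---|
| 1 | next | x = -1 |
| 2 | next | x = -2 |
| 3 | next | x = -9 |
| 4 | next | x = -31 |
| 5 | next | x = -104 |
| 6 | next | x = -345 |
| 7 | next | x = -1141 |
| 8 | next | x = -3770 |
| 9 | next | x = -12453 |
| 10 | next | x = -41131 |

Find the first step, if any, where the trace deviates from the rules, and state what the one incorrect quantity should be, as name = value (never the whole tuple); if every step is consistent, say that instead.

1. x = 3*(3) + (1)*(-8) + (-2) = -1 (exactly as logged)
2. x = 3*(-1) + (1)*(3) + (-2) = -2 (exactly as logged)
3. x = 3*(-2) + (1)*(-1) + (-2) = -9 (confirmed correct)
4. x = 3*(-9) + (1)*(-2) + (-2) = -31 (no discrepancy)
5. x = 3*(-31) + (1)*(-9) + (-2) = -104 (consistent with the trace)
6. x = 3*(-104) + (1)*(-31) + (-2) = -345 (same as recorded)
7. x = 3*(-345) + (1)*(-104) + (-2) = -1141 (agrees with the trace)
8. x = 3*(-1141) + (1)*(-345) + (-2) = -3770 (confirmed correct)
9. x = 3*(-3770) + (1)*(-1141) + (-2) = -12453 (verified)
10. x = 3*(-12453) + (1)*(-3770) + (-2) = -41131 (exactly as logged)
Nothing is out of place; the run is error-free.

no error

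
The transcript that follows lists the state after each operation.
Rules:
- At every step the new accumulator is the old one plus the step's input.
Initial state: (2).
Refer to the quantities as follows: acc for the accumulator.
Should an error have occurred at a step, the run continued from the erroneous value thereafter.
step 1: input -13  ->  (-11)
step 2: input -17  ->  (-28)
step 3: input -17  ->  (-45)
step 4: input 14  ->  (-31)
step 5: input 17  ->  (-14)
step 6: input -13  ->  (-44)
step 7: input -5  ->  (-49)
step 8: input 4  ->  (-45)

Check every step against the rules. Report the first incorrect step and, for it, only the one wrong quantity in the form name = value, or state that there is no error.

Recomputing the run from the initial state:
step 1: acc = -11
step 2: acc = -28
step 3: acc = -45
step 4: acc = -31
step 5: acc = -14
step 6: acc = -27
step 7: acc = -32
step 8: acc = -28
The first disagreement with the transcript is at step 6, where the value should be acc = -27.

step 6, acc = -27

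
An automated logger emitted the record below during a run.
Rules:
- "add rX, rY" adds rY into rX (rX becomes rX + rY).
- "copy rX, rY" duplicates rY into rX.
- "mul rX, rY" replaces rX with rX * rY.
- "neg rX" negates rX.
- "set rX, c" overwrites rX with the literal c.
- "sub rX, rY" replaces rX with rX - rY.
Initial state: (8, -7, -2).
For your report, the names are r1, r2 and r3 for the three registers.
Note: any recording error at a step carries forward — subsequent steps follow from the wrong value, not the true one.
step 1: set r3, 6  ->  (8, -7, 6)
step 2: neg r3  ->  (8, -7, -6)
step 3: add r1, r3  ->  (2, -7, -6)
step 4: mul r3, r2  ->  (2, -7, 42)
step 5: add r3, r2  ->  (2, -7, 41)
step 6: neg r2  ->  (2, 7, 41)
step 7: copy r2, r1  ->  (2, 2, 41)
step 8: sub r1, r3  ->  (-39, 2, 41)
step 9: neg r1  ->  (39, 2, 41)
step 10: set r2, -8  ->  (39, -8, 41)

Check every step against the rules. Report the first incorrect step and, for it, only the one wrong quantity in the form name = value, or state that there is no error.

Step 1: r3 = 6 — checks out.
Step 2: r3 = -(6) = -6 — checks out.
Step 3: r1 = 8 + -6 = 2 — confirmed correct.
Step 4: r3 = -6 * -7 = 42 — consistent with the record.
Step 5: r3 = 42 + -7 = 35 — not what was recorded.
Step 5 is the first one off; corrected, r3 = 35.

step 5, r3 = 35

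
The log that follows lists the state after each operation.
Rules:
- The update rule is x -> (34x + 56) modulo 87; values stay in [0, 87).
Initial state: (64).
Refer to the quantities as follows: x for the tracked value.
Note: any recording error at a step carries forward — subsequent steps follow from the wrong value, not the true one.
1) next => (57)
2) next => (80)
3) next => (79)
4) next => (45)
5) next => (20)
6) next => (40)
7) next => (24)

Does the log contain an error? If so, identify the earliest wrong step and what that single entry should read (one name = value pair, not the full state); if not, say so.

no error

1. x = (34*64 + 56) mod 87 = 57 (same as recorded)
2. x = (34*57 + 56) mod 87 = 80 (verified)
3. x = (34*80 + 56) mod 87 = 79 (agrees with the log)
4. x = (34*79 + 56) mod 87 = 45 (exactly as logged)
5. x = (34*45 + 56) mod 87 = 20 (verified)
6. x = (34*20 + 56) mod 87 = 40 (verified)
7. x = (34*40 + 56) mod 87 = 24 (same as recorded)
Every step is consistent.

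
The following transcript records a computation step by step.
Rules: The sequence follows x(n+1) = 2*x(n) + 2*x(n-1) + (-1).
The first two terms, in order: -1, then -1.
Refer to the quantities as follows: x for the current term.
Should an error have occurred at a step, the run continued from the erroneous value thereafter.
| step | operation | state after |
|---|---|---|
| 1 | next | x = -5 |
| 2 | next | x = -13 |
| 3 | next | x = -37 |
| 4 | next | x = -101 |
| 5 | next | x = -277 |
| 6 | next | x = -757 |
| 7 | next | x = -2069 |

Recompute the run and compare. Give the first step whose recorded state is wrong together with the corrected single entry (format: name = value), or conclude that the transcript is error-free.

no error

step 1: x = 2*(-1) + (2)*(-1) + (-1) = -5 -> checks out
step 2: x = 2*(-5) + (2)*(-1) + (-1) = -13 -> same as recorded
step 3: x = 2*(-13) + (2)*(-5) + (-1) = -37 -> matches
step 4: x = 2*(-37) + (2)*(-13) + (-1) = -101 -> matches
step 5: x = 2*(-101) + (2)*(-37) + (-1) = -277 -> consistent with the transcript
step 6: x = 2*(-277) + (2)*(-101) + (-1) = -757 -> matches
step 7: x = 2*(-757) + (2)*(-277) + (-1) = -2069 -> same as recorded
Nothing is out of place; the run is error-free.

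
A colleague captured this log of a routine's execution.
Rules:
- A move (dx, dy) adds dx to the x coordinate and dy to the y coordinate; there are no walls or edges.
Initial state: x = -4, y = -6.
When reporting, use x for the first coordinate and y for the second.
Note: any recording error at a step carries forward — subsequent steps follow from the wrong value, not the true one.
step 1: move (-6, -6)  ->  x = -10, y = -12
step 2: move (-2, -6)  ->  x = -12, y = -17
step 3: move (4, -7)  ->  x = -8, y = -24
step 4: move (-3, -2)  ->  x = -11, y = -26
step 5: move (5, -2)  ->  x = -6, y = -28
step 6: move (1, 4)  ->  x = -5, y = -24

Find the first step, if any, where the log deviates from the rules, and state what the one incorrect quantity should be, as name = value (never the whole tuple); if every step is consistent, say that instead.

step 2, y = -18

Step 1: x = -4 + (-6) = -10, y = -6 + (-6) = -12 — confirmed correct.
Step 2: x = -10 + (-2) = -12, y = -12 + (-6) = -18 — the entry is off here.
Conclusion: step 2 carries the first error; the entry should be y = -18.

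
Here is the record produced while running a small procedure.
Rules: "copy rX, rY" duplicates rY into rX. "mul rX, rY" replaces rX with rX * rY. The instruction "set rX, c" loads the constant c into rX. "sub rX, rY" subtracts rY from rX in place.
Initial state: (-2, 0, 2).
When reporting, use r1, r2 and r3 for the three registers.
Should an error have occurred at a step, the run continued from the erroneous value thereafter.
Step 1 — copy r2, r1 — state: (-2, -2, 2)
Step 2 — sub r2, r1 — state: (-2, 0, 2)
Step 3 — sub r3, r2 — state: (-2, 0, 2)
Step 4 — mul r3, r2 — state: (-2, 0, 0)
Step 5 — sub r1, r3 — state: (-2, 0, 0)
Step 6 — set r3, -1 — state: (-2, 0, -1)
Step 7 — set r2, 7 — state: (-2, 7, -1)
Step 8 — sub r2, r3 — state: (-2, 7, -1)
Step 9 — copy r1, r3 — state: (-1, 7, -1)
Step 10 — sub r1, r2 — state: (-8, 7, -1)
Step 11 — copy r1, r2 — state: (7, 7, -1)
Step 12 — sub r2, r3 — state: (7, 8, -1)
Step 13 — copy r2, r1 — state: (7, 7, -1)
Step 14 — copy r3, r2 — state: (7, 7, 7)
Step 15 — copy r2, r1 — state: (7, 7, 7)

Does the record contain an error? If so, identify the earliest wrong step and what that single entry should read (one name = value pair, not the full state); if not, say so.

step 1: r2 = -2 -> consistent with the record
step 2: r2 = -2 - -2 = 0 -> consistent with the record
step 3: r3 = 2 - 0 = 2 -> no discrepancy
step 4: r3 = 2 * 0 = 0 -> consistent with the record
step 5: r1 = -2 - 0 = -2 -> consistent with the record
step 6: r3 = -1 -> confirmed correct
step 7: r2 = 7 -> checks out
step 8: r2 = 7 - -1 = 8 -> the entry is off here
Step 8 is the first one off; corrected, r2 = 8.

step 8, r2 = 8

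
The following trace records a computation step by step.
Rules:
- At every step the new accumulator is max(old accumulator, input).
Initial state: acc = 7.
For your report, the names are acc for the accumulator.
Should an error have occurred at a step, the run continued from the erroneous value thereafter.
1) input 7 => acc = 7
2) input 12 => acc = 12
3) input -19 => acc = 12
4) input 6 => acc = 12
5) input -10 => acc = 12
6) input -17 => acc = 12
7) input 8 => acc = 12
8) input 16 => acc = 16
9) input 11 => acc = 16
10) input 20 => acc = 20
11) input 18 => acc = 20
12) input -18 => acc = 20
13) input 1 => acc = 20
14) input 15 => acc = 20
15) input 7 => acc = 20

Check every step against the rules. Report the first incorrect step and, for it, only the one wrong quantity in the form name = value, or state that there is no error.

no error

Step 1: acc = max(7, 7) = 7 — in agreement.
Step 2: acc = max(7, 12) = 12 — agrees with the trace.
Step 3: acc = max(12, -19) = 12 — confirmed correct.
Step 4: acc = max(12, 6) = 12 — confirmed correct.
Step 5: acc = max(12, -10) = 12 — in agreement.
Step 6: acc = max(12, -17) = 12 — no discrepancy.
Step 7: acc = max(12, 8) = 12 — exactly as logged.
Step 8: acc = max(12, 16) = 16 — matches.
Step 9: acc = max(16, 11) = 16 — exactly as logged.
Step 10: acc = max(16, 20) = 20 — consistent with the trace.
Step 11: acc = max(20, 18) = 20 — consistent with the trace.
Step 12: acc = max(20, -18) = 20 — exactly as logged.
Step 13: acc = max(20, 1) = 20 — in agreement.
Step 14: acc = max(20, 15) = 20 — agrees with the trace.
Step 15: acc = max(20, 7) = 20 — agrees with the trace.
Nothing is out of place; the run is error-free.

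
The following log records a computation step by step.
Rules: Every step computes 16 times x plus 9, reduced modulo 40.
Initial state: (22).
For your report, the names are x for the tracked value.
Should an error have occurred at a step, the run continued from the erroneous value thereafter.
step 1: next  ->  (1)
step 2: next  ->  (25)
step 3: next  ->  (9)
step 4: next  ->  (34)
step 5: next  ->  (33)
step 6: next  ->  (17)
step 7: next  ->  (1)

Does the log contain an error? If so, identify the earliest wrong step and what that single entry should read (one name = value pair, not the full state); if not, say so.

step 4, x = 33

1. x = (16*22 + 9) mod 40 = 1 (no discrepancy)
2. x = (16*1 + 9) mod 40 = 25 (consistent with the log)
3. x = (16*25 + 9) mod 40 = 9 (checks out)
4. x = (16*9 + 9) mod 40 = 33 (the recorded entry deviates here)
Step 4 is the first one off; corrected, x = 33.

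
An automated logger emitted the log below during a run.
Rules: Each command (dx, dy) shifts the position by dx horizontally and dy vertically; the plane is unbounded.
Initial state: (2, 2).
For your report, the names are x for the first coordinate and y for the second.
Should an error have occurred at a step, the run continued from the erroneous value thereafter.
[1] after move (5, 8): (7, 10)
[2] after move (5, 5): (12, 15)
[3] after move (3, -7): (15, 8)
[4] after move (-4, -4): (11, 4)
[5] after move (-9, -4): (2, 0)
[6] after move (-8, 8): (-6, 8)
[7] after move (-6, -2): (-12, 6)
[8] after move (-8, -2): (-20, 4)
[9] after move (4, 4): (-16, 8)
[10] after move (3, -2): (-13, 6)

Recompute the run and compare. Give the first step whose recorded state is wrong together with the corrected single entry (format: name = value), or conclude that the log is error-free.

no error

Step 1: x = 2 + (5) = 7, y = 2 + (8) = 10 — confirmed correct.
Step 2: x = 7 + (5) = 12, y = 10 + (5) = 15 — exactly as logged.
Step 3: x = 12 + (3) = 15, y = 15 + (-7) = 8 — exactly as logged.
Step 4: x = 15 + (-4) = 11, y = 8 + (-4) = 4 — exactly as logged.
Step 5: x = 11 + (-9) = 2, y = 4 + (-4) = 0 — verified.
Step 6: x = 2 + (-8) = -6, y = 0 + (8) = 8 — agrees with the log.
Step 7: x = -6 + (-6) = -12, y = 8 + (-2) = 6 — matches.
Step 8: x = -12 + (-8) = -20, y = 6 + (-2) = 4 — agrees with the log.
Step 9: x = -20 + (4) = -16, y = 4 + (4) = 8 — same as recorded.
Step 10: x = -16 + (3) = -13, y = 8 + (-2) = 6 — checks out.
All steps check out; nothing to correct.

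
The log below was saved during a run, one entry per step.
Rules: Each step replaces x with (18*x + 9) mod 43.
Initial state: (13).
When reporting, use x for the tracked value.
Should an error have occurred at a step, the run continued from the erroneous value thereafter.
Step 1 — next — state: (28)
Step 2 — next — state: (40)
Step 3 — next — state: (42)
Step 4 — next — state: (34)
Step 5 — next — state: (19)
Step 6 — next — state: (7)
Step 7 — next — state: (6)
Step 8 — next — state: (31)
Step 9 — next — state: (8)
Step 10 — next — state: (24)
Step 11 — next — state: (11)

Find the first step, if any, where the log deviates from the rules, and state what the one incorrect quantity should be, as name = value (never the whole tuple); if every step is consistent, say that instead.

step 3, x = 41

Recomputing the run from the initial state:
step 1: x = 28
step 2: x = 40
step 3: x = 41
step 4: x = 16
step 5: x = 39
step 6: x = 23
step 7: x = 36
step 8: x = 12
step 9: x = 10
step 10: x = 17
step 11: x = 14
The first disagreement with the log is at step 3, where the value should be x = 41.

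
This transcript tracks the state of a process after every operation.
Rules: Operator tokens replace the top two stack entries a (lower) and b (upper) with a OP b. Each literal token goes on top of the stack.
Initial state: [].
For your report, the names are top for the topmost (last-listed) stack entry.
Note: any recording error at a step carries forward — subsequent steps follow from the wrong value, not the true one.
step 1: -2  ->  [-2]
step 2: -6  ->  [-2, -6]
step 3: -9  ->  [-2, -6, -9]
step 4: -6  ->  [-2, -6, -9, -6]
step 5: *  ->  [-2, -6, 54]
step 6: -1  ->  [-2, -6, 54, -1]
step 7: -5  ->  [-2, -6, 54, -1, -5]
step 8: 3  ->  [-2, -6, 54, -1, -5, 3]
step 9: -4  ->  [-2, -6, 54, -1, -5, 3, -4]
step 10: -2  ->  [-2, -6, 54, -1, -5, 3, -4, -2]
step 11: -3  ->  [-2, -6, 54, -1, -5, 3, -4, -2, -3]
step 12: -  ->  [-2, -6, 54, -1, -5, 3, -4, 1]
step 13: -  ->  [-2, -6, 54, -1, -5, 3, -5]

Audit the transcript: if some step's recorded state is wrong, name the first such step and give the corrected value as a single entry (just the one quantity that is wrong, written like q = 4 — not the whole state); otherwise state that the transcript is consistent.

1. push -2: top = -2 (exactly as logged)
2. push -6: top = -6 (checks out)
3. push -9: top = -9 (same as recorded)
4. push -6: top = -6 (no discrepancy)
5. -9 * -6 = 54 (consistent with the transcript)
6. push -1: top = -1 (no discrepancy)
7. push -5: top = -5 (exactly as logged)
8. push 3: top = 3 (consistent with the transcript)
9. push -4: top = -4 (matches)
10. push -2: top = -2 (verified)
11. push -3: top = -3 (in agreement)
12. -2 - -3 = 1 (consistent with the transcript)
13. -4 - 1 = -5 (checks out)
Every step is consistent.

no error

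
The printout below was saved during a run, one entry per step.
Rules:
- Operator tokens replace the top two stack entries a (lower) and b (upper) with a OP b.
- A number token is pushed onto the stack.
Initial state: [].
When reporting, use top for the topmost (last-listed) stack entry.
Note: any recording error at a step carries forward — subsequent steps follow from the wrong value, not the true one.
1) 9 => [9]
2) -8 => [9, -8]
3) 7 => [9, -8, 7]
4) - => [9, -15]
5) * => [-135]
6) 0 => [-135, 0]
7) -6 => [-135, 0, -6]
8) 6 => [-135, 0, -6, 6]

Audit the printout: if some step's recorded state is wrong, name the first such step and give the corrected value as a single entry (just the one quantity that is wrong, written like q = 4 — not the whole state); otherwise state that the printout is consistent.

no error

Recomputing the run from the initial state:
step 1: [9]
step 2: [9, -8]
step 3: [9, -8, 7]
step 4: [9, -15]
step 5: [-135]
step 6: [-135, 0]
step 7: [-135, 0, -6]
step 8: [-135, 0, -6, 6]
This matches the printout at every step.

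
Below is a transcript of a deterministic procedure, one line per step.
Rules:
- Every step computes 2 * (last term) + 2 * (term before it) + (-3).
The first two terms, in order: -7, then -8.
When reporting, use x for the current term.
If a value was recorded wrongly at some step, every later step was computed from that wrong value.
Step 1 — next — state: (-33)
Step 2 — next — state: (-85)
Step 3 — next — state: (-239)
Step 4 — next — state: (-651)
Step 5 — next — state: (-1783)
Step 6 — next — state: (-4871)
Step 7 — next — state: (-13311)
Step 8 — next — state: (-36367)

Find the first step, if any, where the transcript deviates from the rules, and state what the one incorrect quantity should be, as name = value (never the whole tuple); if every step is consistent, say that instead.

no error

Recomputing the run from the initial state:
step 1: x = -33
step 2: x = -85
step 3: x = -239
step 4: x = -651
step 5: x = -1783
step 6: x = -4871
step 7: x = -13311
step 8: x = -36367
This matches the transcript at every step.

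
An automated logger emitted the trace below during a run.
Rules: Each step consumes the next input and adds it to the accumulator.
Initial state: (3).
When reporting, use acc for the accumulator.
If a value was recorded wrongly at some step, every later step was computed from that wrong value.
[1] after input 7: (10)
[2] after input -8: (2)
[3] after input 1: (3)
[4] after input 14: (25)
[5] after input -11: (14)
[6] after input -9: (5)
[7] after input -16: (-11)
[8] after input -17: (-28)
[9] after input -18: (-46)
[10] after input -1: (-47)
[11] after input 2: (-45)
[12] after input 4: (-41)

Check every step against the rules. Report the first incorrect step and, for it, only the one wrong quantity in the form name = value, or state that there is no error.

step 4, acc = 17

step 1: acc = 3 + 7 = 10 -> exactly as logged
step 2: acc = 10 + -8 = 2 -> in agreement
step 3: acc = 2 + 1 = 3 -> agrees with the trace
step 4: acc = 3 + 14 = 17 -> a discrepancy with the trace
So the first discrepancy is step 4, where the right value is acc = 17.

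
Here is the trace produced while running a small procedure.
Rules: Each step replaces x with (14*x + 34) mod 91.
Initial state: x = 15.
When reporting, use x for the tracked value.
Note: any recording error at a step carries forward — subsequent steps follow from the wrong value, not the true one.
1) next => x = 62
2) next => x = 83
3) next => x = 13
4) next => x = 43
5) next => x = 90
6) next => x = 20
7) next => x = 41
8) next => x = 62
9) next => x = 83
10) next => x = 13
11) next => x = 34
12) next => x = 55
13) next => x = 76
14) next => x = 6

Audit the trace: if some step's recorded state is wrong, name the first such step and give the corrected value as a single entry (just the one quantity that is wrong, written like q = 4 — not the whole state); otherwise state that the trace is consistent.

Step 1: x = (14*15 + 34) mod 91 = 62 — in agreement.
Step 2: x = (14*62 + 34) mod 91 = 83 — matches.
Step 3: x = (14*83 + 34) mod 91 = 13 — exactly as logged.
Step 4: x = (14*13 + 34) mod 91 = 34 — the trace has a different value.
First incorrect step: 4; the correct value is x = 34.

step 4, x = 34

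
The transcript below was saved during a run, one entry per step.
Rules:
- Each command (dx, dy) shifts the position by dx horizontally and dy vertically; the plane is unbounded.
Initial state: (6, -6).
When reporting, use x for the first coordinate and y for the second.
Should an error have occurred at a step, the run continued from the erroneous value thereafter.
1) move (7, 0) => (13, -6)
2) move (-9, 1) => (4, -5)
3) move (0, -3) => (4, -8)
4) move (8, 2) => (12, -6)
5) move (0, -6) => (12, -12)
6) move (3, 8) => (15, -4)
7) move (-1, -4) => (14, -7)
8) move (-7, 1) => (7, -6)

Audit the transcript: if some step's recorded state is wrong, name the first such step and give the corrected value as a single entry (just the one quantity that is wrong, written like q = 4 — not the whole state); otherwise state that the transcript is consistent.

step 7, y = -8

step 1: x = 6 + (7) = 13, y = -6 + (0) = -6 -> matches
step 2: x = 13 + (-9) = 4, y = -6 + (1) = -5 -> confirmed correct
step 3: x = 4 + (0) = 4, y = -5 + (-3) = -8 -> consistent with the transcript
step 4: x = 4 + (8) = 12, y = -8 + (2) = -6 -> matches
step 5: x = 12 + (0) = 12, y = -6 + (-6) = -12 -> matches
step 6: x = 12 + (3) = 15, y = -12 + (8) = -4 -> agrees with the transcript
step 7: x = 15 + (-1) = 14, y = -4 + (-4) = -8 -> the transcript disagrees here
Conclusion: step 7 carries the first error; the entry should be y = -8.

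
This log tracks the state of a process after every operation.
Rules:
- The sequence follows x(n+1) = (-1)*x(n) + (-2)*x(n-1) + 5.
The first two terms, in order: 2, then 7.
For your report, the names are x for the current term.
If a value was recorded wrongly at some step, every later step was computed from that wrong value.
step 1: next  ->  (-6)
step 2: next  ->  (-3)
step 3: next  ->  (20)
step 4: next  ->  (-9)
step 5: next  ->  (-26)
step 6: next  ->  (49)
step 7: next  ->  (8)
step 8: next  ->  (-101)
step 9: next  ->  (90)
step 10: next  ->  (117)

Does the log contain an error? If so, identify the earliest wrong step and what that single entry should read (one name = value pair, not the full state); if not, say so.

Recomputing the run from the initial state:
step 1: x = -6
step 2: x = -3
step 3: x = 20
step 4: x = -9
step 5: x = -26
step 6: x = 49
step 7: x = 8
step 8: x = -101
step 9: x = 90
step 10: x = 117
This matches the log at every step.

no error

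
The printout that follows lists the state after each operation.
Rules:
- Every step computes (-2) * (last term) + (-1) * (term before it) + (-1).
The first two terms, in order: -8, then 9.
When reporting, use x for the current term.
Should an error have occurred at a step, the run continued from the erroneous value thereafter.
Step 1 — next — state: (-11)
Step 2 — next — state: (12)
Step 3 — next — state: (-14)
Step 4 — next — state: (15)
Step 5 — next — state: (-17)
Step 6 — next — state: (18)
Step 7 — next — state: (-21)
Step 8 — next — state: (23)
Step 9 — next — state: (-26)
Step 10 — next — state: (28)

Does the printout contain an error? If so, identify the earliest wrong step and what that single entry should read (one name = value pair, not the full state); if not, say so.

1. x = -2*(9) + (-1)*(-8) + (-1) = -11 (verified)
2. x = -2*(-11) + (-1)*(9) + (-1) = 12 (matches)
3. x = -2*(12) + (-1)*(-11) + (-1) = -14 (exactly as logged)
4. x = -2*(-14) + (-1)*(12) + (-1) = 15 (agrees with the printout)
5. x = -2*(15) + (-1)*(-14) + (-1) = -17 (agrees with the printout)
6. x = -2*(-17) + (-1)*(15) + (-1) = 18 (exactly as logged)
7. x = -2*(18) + (-1)*(-17) + (-1) = -20 (the entry is off here)
The audit stops at step 7: the recorded entry is wrong and should be x = -20.

step 7, x = -20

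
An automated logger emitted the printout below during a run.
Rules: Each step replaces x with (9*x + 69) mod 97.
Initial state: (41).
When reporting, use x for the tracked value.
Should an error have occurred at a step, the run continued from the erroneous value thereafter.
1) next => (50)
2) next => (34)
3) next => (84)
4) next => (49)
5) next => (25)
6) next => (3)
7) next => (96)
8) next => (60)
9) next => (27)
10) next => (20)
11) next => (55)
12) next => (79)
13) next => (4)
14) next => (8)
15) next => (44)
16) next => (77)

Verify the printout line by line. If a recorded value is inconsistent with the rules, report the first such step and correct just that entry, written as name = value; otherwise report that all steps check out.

step 10, x = 21

1. x = (9*41 + 69) mod 97 = 50 (agrees with the printout)
2. x = (9*50 + 69) mod 97 = 34 (no discrepancy)
3. x = (9*34 + 69) mod 97 = 84 (no discrepancy)
4. x = (9*84 + 69) mod 97 = 49 (verified)
5. x = (9*49 + 69) mod 97 = 25 (verified)
6. x = (9*25 + 69) mod 97 = 3 (exactly as logged)
7. x = (9*3 + 69) mod 97 = 96 (checks out)
8. x = (9*96 + 69) mod 97 = 60 (verified)
9. x = (9*60 + 69) mod 97 = 27 (exactly as logged)
10. x = (9*27 + 69) mod 97 = 21 (this is not what the printout shows)
First incorrect step: 10; the correct value is x = 21.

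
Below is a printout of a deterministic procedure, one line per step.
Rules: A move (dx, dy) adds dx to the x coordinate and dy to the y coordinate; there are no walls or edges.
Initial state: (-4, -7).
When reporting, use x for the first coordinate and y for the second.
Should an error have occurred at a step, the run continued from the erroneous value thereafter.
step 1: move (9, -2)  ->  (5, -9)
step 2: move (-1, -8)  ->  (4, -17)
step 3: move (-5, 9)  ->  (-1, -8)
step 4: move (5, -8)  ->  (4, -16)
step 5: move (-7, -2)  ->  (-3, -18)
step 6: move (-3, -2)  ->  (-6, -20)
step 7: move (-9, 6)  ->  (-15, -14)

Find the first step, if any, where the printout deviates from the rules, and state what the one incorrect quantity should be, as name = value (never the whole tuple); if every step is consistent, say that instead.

1. x = -4 + (9) = 5, y = -7 + (-2) = -9 (agrees with the printout)
2. x = 5 + (-1) = 4, y = -9 + (-8) = -17 (checks out)
3. x = 4 + (-5) = -1, y = -17 + (9) = -8 (verified)
4. x = -1 + (5) = 4, y = -8 + (-8) = -16 (confirmed correct)
5. x = 4 + (-7) = -3, y = -16 + (-2) = -18 (verified)
6. x = -3 + (-3) = -6, y = -18 + (-2) = -20 (verified)
7. x = -6 + (-9) = -15, y = -20 + (6) = -14 (matches)
No step deviates from the rules.

no error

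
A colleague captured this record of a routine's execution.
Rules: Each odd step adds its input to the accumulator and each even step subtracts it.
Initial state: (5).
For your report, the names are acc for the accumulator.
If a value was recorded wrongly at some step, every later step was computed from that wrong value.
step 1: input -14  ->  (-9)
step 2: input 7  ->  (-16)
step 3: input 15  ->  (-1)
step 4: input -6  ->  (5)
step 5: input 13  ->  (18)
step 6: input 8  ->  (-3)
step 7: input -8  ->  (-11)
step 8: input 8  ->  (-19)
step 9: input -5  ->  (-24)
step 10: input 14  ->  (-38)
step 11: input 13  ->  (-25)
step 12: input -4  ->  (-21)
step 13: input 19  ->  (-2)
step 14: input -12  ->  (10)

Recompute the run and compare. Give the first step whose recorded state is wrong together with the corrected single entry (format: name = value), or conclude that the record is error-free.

step 6, acc = 10

Step 1: acc = 5 + -14 = -9 — checks out.
Step 2: acc = -9 - 7 = -16 — checks out.
Step 3: acc = -16 + 15 = -1 — agrees with the record.
Step 4: acc = -1 - -6 = 5 — matches.
Step 5: acc = 5 + 13 = 18 — consistent with the record.
Step 6: acc = 18 - 8 = 10 — not what was recorded.
First incorrect step: 6; the correct value is acc = 10.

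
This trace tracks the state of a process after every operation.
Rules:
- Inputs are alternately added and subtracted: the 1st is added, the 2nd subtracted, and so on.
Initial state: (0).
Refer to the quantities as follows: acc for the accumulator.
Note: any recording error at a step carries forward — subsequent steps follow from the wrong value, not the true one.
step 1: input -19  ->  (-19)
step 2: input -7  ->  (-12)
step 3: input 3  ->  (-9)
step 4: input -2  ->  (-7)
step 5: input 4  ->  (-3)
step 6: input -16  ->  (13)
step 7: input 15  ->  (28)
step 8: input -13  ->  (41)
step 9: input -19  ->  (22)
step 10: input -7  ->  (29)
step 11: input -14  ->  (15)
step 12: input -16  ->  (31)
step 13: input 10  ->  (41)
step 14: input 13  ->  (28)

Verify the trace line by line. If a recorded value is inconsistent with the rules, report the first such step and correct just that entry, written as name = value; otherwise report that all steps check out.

Step 1: acc = 0 + -19 = -19 — confirmed correct.
Step 2: acc = -19 - -7 = -12 — exactly as logged.
Step 3: acc = -12 + 3 = -9 — confirmed correct.
Step 4: acc = -9 - -2 = -7 — matches.
Step 5: acc = -7 + 4 = -3 — confirmed correct.
Step 6: acc = -3 - -16 = 13 — matches.
Step 7: acc = 13 + 15 = 28 — no discrepancy.
Step 8: acc = 28 - -13 = 41 — in agreement.
Step 9: acc = 41 + -19 = 22 — no discrepancy.
Step 10: acc = 22 - -7 = 29 — consistent with the trace.
Step 11: acc = 29 + -14 = 15 — confirmed correct.
Step 12: acc = 15 - -16 = 31 — agrees with the trace.
Step 13: acc = 31 + 10 = 41 — agrees with the trace.
Step 14: acc = 41 - 13 = 28 — same as recorded.
The whole run recomputes cleanly — no discrepancies.

no error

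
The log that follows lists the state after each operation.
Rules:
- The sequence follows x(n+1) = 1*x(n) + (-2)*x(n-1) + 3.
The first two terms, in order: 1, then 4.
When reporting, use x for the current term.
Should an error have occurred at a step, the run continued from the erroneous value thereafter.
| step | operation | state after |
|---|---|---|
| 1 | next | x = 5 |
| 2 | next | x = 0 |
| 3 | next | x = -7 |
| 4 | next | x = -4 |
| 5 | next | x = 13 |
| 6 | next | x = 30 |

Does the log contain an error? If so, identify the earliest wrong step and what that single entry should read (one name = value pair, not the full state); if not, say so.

step 6, x = 24

Recomputing the run from the initial state:
step 1: x = 5
step 2: x = 0
step 3: x = -7
step 4: x = -4
step 5: x = 13
step 6: x = 24
The first disagreement with the log is at step 6, where the value should be x = 24.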